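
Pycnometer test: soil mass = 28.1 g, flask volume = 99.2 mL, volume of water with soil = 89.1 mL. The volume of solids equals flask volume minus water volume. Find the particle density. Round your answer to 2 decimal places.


Step 1: Volume of solids = flask volume - water volume with soil
Step 2: V_solids = 99.2 - 89.1 = 10.1 mL
Step 3: Particle density = mass / V_solids = 28.1 / 10.1 = 2.78 g/cm^3

2.78


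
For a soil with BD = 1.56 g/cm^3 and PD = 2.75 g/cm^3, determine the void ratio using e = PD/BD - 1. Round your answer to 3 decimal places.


Step 1: e = PD / BD - 1
Step 2: e = 2.75 / 1.56 - 1
Step 3: e = 1.76282 - 1
Step 4: e = 0.763

0.763


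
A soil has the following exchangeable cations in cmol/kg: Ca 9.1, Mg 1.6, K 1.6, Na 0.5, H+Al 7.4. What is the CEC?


Step 1: CEC = Ca + Mg + K + Na + (H+Al)
Step 2: CEC = 9.1 + 1.6 + 1.6 + 0.5 + 7.4
Step 3: CEC = 20.2 cmol/kg

20.2


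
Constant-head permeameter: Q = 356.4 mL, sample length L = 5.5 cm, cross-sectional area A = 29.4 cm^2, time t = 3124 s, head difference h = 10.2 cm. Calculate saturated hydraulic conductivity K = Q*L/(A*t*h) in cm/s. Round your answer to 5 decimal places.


Step 1: K = Q * L / (A * t * h)
Step 2: Numerator = 356.4 * 5.5 = 1960.2
Step 3: Denominator = 29.4 * 3124 * 10.2 = 936825.12
Step 4: K = 1960.2 / 936825.12 = 0.00209 cm/s

0.00209


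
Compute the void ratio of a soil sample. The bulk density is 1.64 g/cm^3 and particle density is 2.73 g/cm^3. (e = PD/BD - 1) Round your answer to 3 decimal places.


Step 1: e = PD / BD - 1
Step 2: e = 2.73 / 1.64 - 1
Step 3: e = 1.66463 - 1
Step 4: e = 0.665

0.665


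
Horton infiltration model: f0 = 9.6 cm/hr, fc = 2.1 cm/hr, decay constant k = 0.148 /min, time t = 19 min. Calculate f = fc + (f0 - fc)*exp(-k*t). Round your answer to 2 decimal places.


Step 1: f = fc + (f0 - fc) * exp(-k * t)
Step 2: exp(-0.148 * 19) = 0.060085
Step 3: f = 2.1 + (9.6 - 2.1) * 0.060085
Step 4: f = 2.1 + 7.5 * 0.060085
Step 5: f = 2.55 cm/hr

2.55


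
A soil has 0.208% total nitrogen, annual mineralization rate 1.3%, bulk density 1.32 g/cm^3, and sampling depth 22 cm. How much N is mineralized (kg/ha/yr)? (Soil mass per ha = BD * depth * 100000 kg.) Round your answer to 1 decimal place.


Step 1: Soil mass per ha = BD * depth * 100000 = 1.32 * 22 * 100000 = 2904000 kg
Step 2: Total N pool = soil mass * N%/100 = 2904000 * 0.208/100 = 6040.32 kg/ha
Step 3: N mineralized = N pool * rate%/100 = 6040.32 * 1.3/100 = 78.5 kg/ha/yr

78.5


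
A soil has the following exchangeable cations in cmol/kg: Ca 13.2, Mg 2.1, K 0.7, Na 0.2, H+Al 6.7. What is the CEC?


Step 1: CEC = Ca + Mg + K + Na + (H+Al)
Step 2: CEC = 13.2 + 2.1 + 0.7 + 0.2 + 6.7
Step 3: CEC = 22.9 cmol/kg

22.9


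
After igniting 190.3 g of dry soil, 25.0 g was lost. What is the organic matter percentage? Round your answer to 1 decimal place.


Step 1: OM% = 100 * LOI / sample mass
Step 2: OM = 100 * 25.0 / 190.3
Step 3: OM = 13.1%

13.1


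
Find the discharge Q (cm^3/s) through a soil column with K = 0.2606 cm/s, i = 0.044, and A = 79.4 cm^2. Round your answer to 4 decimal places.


Step 1: Apply Darcy's law: Q = K * i * A
Step 2: Q = 0.2606 * 0.044 * 79.4
Step 3: Q = 0.9104 cm^3/s

0.9104


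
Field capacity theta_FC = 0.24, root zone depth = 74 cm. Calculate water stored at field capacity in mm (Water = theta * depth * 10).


Step 1: Water (mm) = theta_FC * depth (cm) * 10
Step 2: Water = 0.24 * 74 * 10
Step 3: Water = 177.6 mm

177.6


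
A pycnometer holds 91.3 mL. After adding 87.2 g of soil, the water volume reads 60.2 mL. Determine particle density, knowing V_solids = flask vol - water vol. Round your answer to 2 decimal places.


Step 1: Volume of solids = flask volume - water volume with soil
Step 2: V_solids = 91.3 - 60.2 = 31.1 mL
Step 3: Particle density = mass / V_solids = 87.2 / 31.1 = 2.8 g/cm^3

2.8


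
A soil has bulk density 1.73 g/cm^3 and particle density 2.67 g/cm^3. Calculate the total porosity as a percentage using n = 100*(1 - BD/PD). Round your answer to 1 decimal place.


Step 1: Formula: n = 100 * (1 - BD / PD)
Step 2: n = 100 * (1 - 1.73 / 2.67)
Step 3: n = 100 * (1 - 0.64794)
Step 4: n = 35.2%

35.2


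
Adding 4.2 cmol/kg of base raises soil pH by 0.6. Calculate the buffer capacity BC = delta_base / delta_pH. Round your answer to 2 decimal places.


Step 1: BC = change in base / change in pH
Step 2: BC = 4.2 / 0.6
Step 3: BC = 7.0 cmol/(kg*pH unit)

7.0


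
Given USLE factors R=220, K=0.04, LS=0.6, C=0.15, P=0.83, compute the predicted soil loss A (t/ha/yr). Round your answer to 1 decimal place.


Step 1: A = R * K * LS * C * P
Step 2: R * K = 220 * 0.04 = 8.8
Step 3: (R*K) * LS = 8.8 * 0.6 = 5.28
Step 4: * C * P = 5.28 * 0.15 * 0.83 = 0.7
Step 5: A = 0.7 t/(ha*yr)

0.7


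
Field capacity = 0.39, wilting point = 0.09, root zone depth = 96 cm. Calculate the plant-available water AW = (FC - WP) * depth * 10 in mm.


Step 1: Available water = (FC - WP) * depth * 10
Step 2: AW = (0.39 - 0.09) * 96 * 10
Step 3: AW = 0.3 * 96 * 10
Step 4: AW = 288.0 mm

288.0


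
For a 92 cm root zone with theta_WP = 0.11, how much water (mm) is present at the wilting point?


Step 1: Water (mm) = theta_WP * depth * 10
Step 2: Water = 0.11 * 92 * 10
Step 3: Water = 101.2 mm

101.2


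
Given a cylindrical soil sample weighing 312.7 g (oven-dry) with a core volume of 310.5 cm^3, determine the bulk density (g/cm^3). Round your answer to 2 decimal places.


Step 1: Identify the formula: BD = dry mass / volume
Step 2: Substitute values: BD = 312.7 / 310.5
Step 3: BD = 1.01 g/cm^3

1.01


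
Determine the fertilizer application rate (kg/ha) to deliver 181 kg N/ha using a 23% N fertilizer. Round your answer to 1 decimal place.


Step 1: Fertilizer rate = target N / (N content / 100)
Step 2: Rate = 181 / (23 / 100)
Step 3: Rate = 181 / 0.23
Step 4: Rate = 787.0 kg/ha

787.0


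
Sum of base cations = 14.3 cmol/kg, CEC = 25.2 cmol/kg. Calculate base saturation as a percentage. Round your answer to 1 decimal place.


Step 1: BS = 100 * (sum of bases) / CEC
Step 2: BS = 100 * 14.3 / 25.2
Step 3: BS = 56.7%

56.7


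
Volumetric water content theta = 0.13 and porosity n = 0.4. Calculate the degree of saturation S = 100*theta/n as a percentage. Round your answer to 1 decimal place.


Step 1: S = 100 * theta_v / n
Step 2: S = 100 * 0.13 / 0.4
Step 3: S = 32.5%

32.5


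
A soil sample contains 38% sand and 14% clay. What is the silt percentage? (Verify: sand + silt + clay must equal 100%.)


Step 1: sand + silt + clay = 100%
Step 2: silt = 100 - sand - clay
Step 3: silt = 100 - 38 - 14
Step 4: silt = 48%

48


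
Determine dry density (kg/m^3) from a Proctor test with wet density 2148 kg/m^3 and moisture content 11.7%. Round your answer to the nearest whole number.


Step 1: Dry density = wet density / (1 + w/100)
Step 2: Dry density = 2148 / (1 + 11.7/100)
Step 3: Dry density = 2148 / 1.117
Step 4: Dry density = 1923 kg/m^3

1923


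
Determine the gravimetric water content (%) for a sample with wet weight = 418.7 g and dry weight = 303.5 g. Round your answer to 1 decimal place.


Step 1: Water mass = wet - dry = 418.7 - 303.5 = 115.2 g
Step 2: w = 100 * water mass / dry mass
Step 3: w = 100 * 115.2 / 303.5 = 38.0%

38.0


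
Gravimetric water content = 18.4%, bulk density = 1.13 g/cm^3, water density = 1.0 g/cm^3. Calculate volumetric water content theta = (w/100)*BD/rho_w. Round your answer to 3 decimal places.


Step 1: theta = (w / 100) * BD / rho_w
Step 2: theta = (18.4 / 100) * 1.13 / 1.0
Step 3: theta = 0.184 * 1.13
Step 4: theta = 0.208

0.208


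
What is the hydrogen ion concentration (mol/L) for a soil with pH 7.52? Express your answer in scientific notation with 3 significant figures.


Step 1: [H+] = 10^(-pH)
Step 2: [H+] = 10^(-7.52)
Step 3: [H+] = 3.02e-08 mol/L

3.02e-08


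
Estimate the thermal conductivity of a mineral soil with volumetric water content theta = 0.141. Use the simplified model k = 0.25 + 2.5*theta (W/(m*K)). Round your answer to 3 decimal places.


Step 1: k = 0.25 + 2.5 * theta
Step 2: k = 0.25 + 2.5 * 0.141
Step 3: k = 0.25 + 0.353
Step 4: k = 0.603 W/(m*K)

0.603


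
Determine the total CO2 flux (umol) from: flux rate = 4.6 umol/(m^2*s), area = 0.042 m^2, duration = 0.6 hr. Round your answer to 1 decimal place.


Step 1: Convert time to seconds: 0.6 hr * 3600 = 2160.0 s
Step 2: Total = flux * area * time_s
Step 3: Total = 4.6 * 0.042 * 2160.0
Step 4: Total = 417.3 umol

417.3


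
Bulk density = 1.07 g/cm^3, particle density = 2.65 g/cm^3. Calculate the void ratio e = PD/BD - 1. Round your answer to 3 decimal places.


Step 1: e = PD / BD - 1
Step 2: e = 2.65 / 1.07 - 1
Step 3: e = 2.47664 - 1
Step 4: e = 1.477

1.477


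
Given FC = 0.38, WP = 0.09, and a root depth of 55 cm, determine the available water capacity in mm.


Step 1: Available water = (FC - WP) * depth * 10
Step 2: AW = (0.38 - 0.09) * 55 * 10
Step 3: AW = 0.29 * 55 * 10
Step 4: AW = 159.5 mm

159.5


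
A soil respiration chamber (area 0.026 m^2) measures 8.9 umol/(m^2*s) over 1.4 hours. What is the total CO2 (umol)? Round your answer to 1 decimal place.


Step 1: Convert time to seconds: 1.4 hr * 3600 = 5040.0 s
Step 2: Total = flux * area * time_s
Step 3: Total = 8.9 * 0.026 * 5040.0
Step 4: Total = 1166.3 umol

1166.3


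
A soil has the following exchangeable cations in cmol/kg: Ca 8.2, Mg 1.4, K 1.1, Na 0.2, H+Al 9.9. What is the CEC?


Step 1: CEC = Ca + Mg + K + Na + (H+Al)
Step 2: CEC = 8.2 + 1.4 + 1.1 + 0.2 + 9.9
Step 3: CEC = 20.8 cmol/kg

20.8


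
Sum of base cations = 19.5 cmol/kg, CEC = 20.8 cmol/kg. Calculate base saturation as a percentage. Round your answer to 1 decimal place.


Step 1: BS = 100 * (sum of bases) / CEC
Step 2: BS = 100 * 19.5 / 20.8
Step 3: BS = 93.8%

93.8


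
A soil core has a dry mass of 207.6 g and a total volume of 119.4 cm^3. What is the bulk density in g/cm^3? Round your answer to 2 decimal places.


Step 1: Identify the formula: BD = dry mass / volume
Step 2: Substitute values: BD = 207.6 / 119.4
Step 3: BD = 1.74 g/cm^3

1.74


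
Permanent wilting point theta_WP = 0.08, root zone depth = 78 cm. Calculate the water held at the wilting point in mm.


Step 1: Water (mm) = theta_WP * depth * 10
Step 2: Water = 0.08 * 78 * 10
Step 3: Water = 62.4 mm

62.4


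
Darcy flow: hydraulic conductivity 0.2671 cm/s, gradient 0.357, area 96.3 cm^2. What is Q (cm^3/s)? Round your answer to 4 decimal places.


Step 1: Apply Darcy's law: Q = K * i * A
Step 2: Q = 0.2671 * 0.357 * 96.3
Step 3: Q = 9.1827 cm^3/s

9.1827


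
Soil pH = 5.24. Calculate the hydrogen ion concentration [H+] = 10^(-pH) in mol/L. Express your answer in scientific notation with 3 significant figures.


Step 1: [H+] = 10^(-pH)
Step 2: [H+] = 10^(-5.24)
Step 3: [H+] = 5.75e-06 mol/L

5.75e-06


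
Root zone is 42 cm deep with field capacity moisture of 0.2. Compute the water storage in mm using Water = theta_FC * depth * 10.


Step 1: Water (mm) = theta_FC * depth (cm) * 10
Step 2: Water = 0.2 * 42 * 10
Step 3: Water = 84.0 mm

84.0


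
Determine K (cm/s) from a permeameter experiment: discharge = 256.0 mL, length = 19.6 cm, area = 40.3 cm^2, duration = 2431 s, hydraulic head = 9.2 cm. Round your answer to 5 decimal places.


Step 1: K = Q * L / (A * t * h)
Step 2: Numerator = 256.0 * 19.6 = 5017.6
Step 3: Denominator = 40.3 * 2431 * 9.2 = 901317.56
Step 4: K = 5017.6 / 901317.56 = 0.00557 cm/s

0.00557


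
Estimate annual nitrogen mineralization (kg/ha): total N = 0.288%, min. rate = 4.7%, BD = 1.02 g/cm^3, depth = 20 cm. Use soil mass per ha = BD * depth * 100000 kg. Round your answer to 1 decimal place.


Step 1: Soil mass per ha = BD * depth * 100000 = 1.02 * 20 * 100000 = 2040000 kg
Step 2: Total N pool = soil mass * N%/100 = 2040000 * 0.288/100 = 5875.2 kg/ha
Step 3: N mineralized = N pool * rate%/100 = 5875.2 * 4.7/100 = 276.1 kg/ha/yr

276.1


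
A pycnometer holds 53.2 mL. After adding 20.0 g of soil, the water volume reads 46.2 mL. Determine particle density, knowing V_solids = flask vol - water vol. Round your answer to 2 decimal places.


Step 1: Volume of solids = flask volume - water volume with soil
Step 2: V_solids = 53.2 - 46.2 = 7.0 mL
Step 3: Particle density = mass / V_solids = 20.0 / 7.0 = 2.86 g/cm^3

2.86


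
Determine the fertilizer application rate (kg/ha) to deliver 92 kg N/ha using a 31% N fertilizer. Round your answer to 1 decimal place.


Step 1: Fertilizer rate = target N / (N content / 100)
Step 2: Rate = 92 / (31 / 100)
Step 3: Rate = 92 / 0.31
Step 4: Rate = 296.8 kg/ha

296.8


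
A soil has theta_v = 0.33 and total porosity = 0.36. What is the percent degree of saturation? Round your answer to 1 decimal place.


Step 1: S = 100 * theta_v / n
Step 2: S = 100 * 0.33 / 0.36
Step 3: S = 91.7%

91.7


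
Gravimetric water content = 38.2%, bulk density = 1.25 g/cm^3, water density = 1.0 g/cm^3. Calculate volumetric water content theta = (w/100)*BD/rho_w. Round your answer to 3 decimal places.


Step 1: theta = (w / 100) * BD / rho_w
Step 2: theta = (38.2 / 100) * 1.25 / 1.0
Step 3: theta = 0.382 * 1.25
Step 4: theta = 0.478

0.478


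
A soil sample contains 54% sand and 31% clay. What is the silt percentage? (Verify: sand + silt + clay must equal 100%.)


Step 1: sand + silt + clay = 100%
Step 2: silt = 100 - sand - clay
Step 3: silt = 100 - 54 - 31
Step 4: silt = 15%

15


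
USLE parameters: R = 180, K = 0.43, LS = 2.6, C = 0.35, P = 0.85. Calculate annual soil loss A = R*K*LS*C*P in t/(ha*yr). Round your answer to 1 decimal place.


Step 1: A = R * K * LS * C * P
Step 2: R * K = 180 * 0.43 = 77.4
Step 3: (R*K) * LS = 77.4 * 2.6 = 201.24
Step 4: * C * P = 201.24 * 0.35 * 0.85 = 59.9
Step 5: A = 59.9 t/(ha*yr)

59.9


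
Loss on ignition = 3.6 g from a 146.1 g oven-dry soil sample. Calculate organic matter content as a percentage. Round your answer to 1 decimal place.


Step 1: OM% = 100 * LOI / sample mass
Step 2: OM = 100 * 3.6 / 146.1
Step 3: OM = 2.5%

2.5


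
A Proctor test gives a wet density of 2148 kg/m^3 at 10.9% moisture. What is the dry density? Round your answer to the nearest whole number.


Step 1: Dry density = wet density / (1 + w/100)
Step 2: Dry density = 2148 / (1 + 10.9/100)
Step 3: Dry density = 2148 / 1.109
Step 4: Dry density = 1937 kg/m^3

1937


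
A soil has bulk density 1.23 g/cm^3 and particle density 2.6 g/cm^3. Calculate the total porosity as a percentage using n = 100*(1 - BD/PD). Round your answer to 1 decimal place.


Step 1: Formula: n = 100 * (1 - BD / PD)
Step 2: n = 100 * (1 - 1.23 / 2.6)
Step 3: n = 100 * (1 - 0.47308)
Step 4: n = 52.7%

52.7


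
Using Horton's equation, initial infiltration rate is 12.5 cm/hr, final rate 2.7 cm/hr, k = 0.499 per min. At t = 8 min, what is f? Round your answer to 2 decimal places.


Step 1: f = fc + (f0 - fc) * exp(-k * t)
Step 2: exp(-0.499 * 8) = 0.018463
Step 3: f = 2.7 + (12.5 - 2.7) * 0.018463
Step 4: f = 2.7 + 9.8 * 0.018463
Step 5: f = 2.88 cm/hr

2.88


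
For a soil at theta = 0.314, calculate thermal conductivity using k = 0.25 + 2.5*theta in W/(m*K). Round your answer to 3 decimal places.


Step 1: k = 0.25 + 2.5 * theta
Step 2: k = 0.25 + 2.5 * 0.314
Step 3: k = 0.25 + 0.785
Step 4: k = 1.035 W/(m*K)

1.035


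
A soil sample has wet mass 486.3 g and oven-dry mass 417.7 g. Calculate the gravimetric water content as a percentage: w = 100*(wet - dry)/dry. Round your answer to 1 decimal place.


Step 1: Water mass = wet - dry = 486.3 - 417.7 = 68.6 g
Step 2: w = 100 * water mass / dry mass
Step 3: w = 100 * 68.6 / 417.7 = 16.4%

16.4


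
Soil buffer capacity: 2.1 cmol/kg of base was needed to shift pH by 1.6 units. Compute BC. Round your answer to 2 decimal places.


Step 1: BC = change in base / change in pH
Step 2: BC = 2.1 / 1.6
Step 3: BC = 1.31 cmol/(kg*pH unit)

1.31


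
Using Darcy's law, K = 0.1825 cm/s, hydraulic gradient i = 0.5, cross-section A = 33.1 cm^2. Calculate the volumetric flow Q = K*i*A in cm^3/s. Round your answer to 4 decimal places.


Step 1: Apply Darcy's law: Q = K * i * A
Step 2: Q = 0.1825 * 0.5 * 33.1
Step 3: Q = 3.0204 cm^3/s

3.0204


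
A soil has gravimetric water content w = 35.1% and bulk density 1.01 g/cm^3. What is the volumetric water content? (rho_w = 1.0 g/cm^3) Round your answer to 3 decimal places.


Step 1: theta = (w / 100) * BD / rho_w
Step 2: theta = (35.1 / 100) * 1.01 / 1.0
Step 3: theta = 0.351 * 1.01
Step 4: theta = 0.355

0.355


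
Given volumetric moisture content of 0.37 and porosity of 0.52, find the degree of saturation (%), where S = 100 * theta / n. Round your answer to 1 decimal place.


Step 1: S = 100 * theta_v / n
Step 2: S = 100 * 0.37 / 0.52
Step 3: S = 71.2%

71.2


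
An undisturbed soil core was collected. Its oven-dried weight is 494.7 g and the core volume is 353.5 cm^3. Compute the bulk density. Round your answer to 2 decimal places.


Step 1: Identify the formula: BD = dry mass / volume
Step 2: Substitute values: BD = 494.7 / 353.5
Step 3: BD = 1.4 g/cm^3

1.4


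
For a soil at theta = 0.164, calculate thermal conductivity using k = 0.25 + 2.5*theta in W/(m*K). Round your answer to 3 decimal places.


Step 1: k = 0.25 + 2.5 * theta
Step 2: k = 0.25 + 2.5 * 0.164
Step 3: k = 0.25 + 0.41
Step 4: k = 0.66 W/(m*K)

0.66


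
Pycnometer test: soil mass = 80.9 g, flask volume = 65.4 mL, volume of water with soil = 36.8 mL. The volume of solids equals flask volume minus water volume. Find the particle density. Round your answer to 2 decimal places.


Step 1: Volume of solids = flask volume - water volume with soil
Step 2: V_solids = 65.4 - 36.8 = 28.6 mL
Step 3: Particle density = mass / V_solids = 80.9 / 28.6 = 2.83 g/cm^3

2.83


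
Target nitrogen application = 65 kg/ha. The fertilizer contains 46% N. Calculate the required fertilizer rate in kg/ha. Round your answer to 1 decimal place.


Step 1: Fertilizer rate = target N / (N content / 100)
Step 2: Rate = 65 / (46 / 100)
Step 3: Rate = 65 / 0.46
Step 4: Rate = 141.3 kg/ha

141.3


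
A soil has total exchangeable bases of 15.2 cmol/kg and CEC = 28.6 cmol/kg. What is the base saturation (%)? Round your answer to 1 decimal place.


Step 1: BS = 100 * (sum of bases) / CEC
Step 2: BS = 100 * 15.2 / 28.6
Step 3: BS = 53.1%

53.1


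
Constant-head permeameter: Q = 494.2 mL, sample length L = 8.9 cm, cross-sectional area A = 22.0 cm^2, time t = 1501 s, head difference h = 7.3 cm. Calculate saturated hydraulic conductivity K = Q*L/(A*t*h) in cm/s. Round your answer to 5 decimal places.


Step 1: K = Q * L / (A * t * h)
Step 2: Numerator = 494.2 * 8.9 = 4398.38
Step 3: Denominator = 22.0 * 1501 * 7.3 = 241060.6
Step 4: K = 4398.38 / 241060.6 = 0.01825 cm/s

0.01825


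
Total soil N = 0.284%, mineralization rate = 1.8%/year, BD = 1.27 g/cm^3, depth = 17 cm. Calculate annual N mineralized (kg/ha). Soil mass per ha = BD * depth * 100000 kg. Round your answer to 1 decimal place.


Step 1: Soil mass per ha = BD * depth * 100000 = 1.27 * 17 * 100000 = 2159000 kg
Step 2: Total N pool = soil mass * N%/100 = 2159000 * 0.284/100 = 6131.56 kg/ha
Step 3: N mineralized = N pool * rate%/100 = 6131.56 * 1.8/100 = 110.4 kg/ha/yr

110.4


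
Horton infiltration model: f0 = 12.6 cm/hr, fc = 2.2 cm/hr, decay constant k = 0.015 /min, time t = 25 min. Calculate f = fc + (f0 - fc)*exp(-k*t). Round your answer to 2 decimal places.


Step 1: f = fc + (f0 - fc) * exp(-k * t)
Step 2: exp(-0.015 * 25) = 0.687289
Step 3: f = 2.2 + (12.6 - 2.2) * 0.687289
Step 4: f = 2.2 + 10.4 * 0.687289
Step 5: f = 9.35 cm/hr

9.35


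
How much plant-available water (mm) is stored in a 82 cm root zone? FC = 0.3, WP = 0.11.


Step 1: Available water = (FC - WP) * depth * 10
Step 2: AW = (0.3 - 0.11) * 82 * 10
Step 3: AW = 0.19 * 82 * 10
Step 4: AW = 155.8 mm

155.8


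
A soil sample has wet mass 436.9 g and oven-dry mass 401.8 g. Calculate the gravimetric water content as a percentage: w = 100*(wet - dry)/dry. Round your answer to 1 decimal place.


Step 1: Water mass = wet - dry = 436.9 - 401.8 = 35.1 g
Step 2: w = 100 * water mass / dry mass
Step 3: w = 100 * 35.1 / 401.8 = 8.7%

8.7


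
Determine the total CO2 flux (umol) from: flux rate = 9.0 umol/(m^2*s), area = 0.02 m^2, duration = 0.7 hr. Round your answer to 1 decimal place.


Step 1: Convert time to seconds: 0.7 hr * 3600 = 2520.0 s
Step 2: Total = flux * area * time_s
Step 3: Total = 9.0 * 0.02 * 2520.0
Step 4: Total = 453.6 umol

453.6


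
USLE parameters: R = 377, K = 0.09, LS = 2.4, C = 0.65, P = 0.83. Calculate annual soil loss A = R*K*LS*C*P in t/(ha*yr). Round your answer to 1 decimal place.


Step 1: A = R * K * LS * C * P
Step 2: R * K = 377 * 0.09 = 33.93
Step 3: (R*K) * LS = 33.93 * 2.4 = 81.432
Step 4: * C * P = 81.432 * 0.65 * 0.83 = 43.9
Step 5: A = 43.9 t/(ha*yr)

43.9


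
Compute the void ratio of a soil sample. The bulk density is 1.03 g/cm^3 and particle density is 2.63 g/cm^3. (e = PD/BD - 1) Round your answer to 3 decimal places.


Step 1: e = PD / BD - 1
Step 2: e = 2.63 / 1.03 - 1
Step 3: e = 2.5534 - 1
Step 4: e = 1.553

1.553


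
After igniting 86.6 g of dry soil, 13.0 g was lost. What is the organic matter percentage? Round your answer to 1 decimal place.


Step 1: OM% = 100 * LOI / sample mass
Step 2: OM = 100 * 13.0 / 86.6
Step 3: OM = 15.0%

15.0


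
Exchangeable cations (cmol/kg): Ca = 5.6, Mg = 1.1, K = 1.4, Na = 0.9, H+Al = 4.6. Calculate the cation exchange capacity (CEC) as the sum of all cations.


Step 1: CEC = Ca + Mg + K + Na + (H+Al)
Step 2: CEC = 5.6 + 1.1 + 1.4 + 0.9 + 4.6
Step 3: CEC = 13.6 cmol/kg

13.6


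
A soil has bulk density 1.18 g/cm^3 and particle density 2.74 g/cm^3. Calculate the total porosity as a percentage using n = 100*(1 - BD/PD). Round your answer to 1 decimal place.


Step 1: Formula: n = 100 * (1 - BD / PD)
Step 2: n = 100 * (1 - 1.18 / 2.74)
Step 3: n = 100 * (1 - 0.43066)
Step 4: n = 56.9%

56.9


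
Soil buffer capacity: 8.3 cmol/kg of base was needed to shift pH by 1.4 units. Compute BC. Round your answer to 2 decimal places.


Step 1: BC = change in base / change in pH
Step 2: BC = 8.3 / 1.4
Step 3: BC = 5.93 cmol/(kg*pH unit)

5.93


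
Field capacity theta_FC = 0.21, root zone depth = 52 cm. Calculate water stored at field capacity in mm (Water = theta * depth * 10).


Step 1: Water (mm) = theta_FC * depth (cm) * 10
Step 2: Water = 0.21 * 52 * 10
Step 3: Water = 109.2 mm

109.2


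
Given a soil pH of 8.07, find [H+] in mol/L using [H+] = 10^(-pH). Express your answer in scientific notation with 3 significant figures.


Step 1: [H+] = 10^(-pH)
Step 2: [H+] = 10^(-8.07)
Step 3: [H+] = 8.51e-09 mol/L

8.51e-09


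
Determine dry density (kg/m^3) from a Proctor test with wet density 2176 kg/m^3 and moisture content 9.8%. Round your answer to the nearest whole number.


Step 1: Dry density = wet density / (1 + w/100)
Step 2: Dry density = 2176 / (1 + 9.8/100)
Step 3: Dry density = 2176 / 1.098
Step 4: Dry density = 1982 kg/m^3

1982


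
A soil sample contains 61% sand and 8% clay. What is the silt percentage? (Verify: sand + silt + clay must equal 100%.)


Step 1: sand + silt + clay = 100%
Step 2: silt = 100 - sand - clay
Step 3: silt = 100 - 61 - 8
Step 4: silt = 31%

31


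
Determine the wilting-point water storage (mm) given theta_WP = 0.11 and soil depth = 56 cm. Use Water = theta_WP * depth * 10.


Step 1: Water (mm) = theta_WP * depth * 10
Step 2: Water = 0.11 * 56 * 10
Step 3: Water = 61.6 mm

61.6


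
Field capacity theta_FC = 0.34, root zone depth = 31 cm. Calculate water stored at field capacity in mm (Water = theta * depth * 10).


Step 1: Water (mm) = theta_FC * depth (cm) * 10
Step 2: Water = 0.34 * 31 * 10
Step 3: Water = 105.4 mm

105.4


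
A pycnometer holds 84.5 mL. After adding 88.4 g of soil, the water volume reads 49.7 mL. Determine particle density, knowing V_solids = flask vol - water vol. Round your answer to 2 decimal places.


Step 1: Volume of solids = flask volume - water volume with soil
Step 2: V_solids = 84.5 - 49.7 = 34.8 mL
Step 3: Particle density = mass / V_solids = 88.4 / 34.8 = 2.54 g/cm^3

2.54


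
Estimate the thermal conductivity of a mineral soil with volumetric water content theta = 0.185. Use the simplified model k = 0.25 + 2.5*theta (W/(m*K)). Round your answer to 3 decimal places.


Step 1: k = 0.25 + 2.5 * theta
Step 2: k = 0.25 + 2.5 * 0.185
Step 3: k = 0.25 + 0.463
Step 4: k = 0.713 W/(m*K)

0.713


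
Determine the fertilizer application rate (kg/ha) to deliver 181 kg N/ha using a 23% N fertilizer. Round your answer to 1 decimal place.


Step 1: Fertilizer rate = target N / (N content / 100)
Step 2: Rate = 181 / (23 / 100)
Step 3: Rate = 181 / 0.23
Step 4: Rate = 787.0 kg/ha

787.0


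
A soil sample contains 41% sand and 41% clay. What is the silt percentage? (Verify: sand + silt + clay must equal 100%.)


Step 1: sand + silt + clay = 100%
Step 2: silt = 100 - sand - clay
Step 3: silt = 100 - 41 - 41
Step 4: silt = 18%

18


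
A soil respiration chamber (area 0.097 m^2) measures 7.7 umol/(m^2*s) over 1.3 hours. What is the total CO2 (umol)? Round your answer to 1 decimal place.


Step 1: Convert time to seconds: 1.3 hr * 3600 = 4680.0 s
Step 2: Total = flux * area * time_s
Step 3: Total = 7.7 * 0.097 * 4680.0
Step 4: Total = 3495.5 umol

3495.5


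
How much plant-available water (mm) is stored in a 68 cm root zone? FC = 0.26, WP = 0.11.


Step 1: Available water = (FC - WP) * depth * 10
Step 2: AW = (0.26 - 0.11) * 68 * 10
Step 3: AW = 0.15 * 68 * 10
Step 4: AW = 102.0 mm

102.0


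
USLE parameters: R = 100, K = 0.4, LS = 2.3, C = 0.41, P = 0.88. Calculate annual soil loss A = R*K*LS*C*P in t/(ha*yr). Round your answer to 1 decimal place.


Step 1: A = R * K * LS * C * P
Step 2: R * K = 100 * 0.4 = 40.0
Step 3: (R*K) * LS = 40.0 * 2.3 = 92.0
Step 4: * C * P = 92.0 * 0.41 * 0.88 = 33.2
Step 5: A = 33.2 t/(ha*yr)

33.2


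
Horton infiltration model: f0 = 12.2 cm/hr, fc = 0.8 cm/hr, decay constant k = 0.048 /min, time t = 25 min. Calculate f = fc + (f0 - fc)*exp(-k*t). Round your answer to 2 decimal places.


Step 1: f = fc + (f0 - fc) * exp(-k * t)
Step 2: exp(-0.048 * 25) = 0.301194
Step 3: f = 0.8 + (12.2 - 0.8) * 0.301194
Step 4: f = 0.8 + 11.4 * 0.301194
Step 5: f = 4.23 cm/hr

4.23


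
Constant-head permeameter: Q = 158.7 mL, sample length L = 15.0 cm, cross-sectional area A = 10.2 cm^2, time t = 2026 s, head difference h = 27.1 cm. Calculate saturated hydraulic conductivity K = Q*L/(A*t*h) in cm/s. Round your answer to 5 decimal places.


Step 1: K = Q * L / (A * t * h)
Step 2: Numerator = 158.7 * 15.0 = 2380.5
Step 3: Denominator = 10.2 * 2026 * 27.1 = 560026.92
Step 4: K = 2380.5 / 560026.92 = 0.00425 cm/s

0.00425


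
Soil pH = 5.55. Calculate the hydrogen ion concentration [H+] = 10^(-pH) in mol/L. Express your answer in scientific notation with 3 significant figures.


Step 1: [H+] = 10^(-pH)
Step 2: [H+] = 10^(-5.55)
Step 3: [H+] = 2.82e-06 mol/L

2.82e-06


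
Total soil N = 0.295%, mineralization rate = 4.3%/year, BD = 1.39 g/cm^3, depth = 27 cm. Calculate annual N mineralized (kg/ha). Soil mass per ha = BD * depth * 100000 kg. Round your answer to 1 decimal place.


Step 1: Soil mass per ha = BD * depth * 100000 = 1.39 * 27 * 100000 = 3753000 kg
Step 2: Total N pool = soil mass * N%/100 = 3753000 * 0.295/100 = 11071.35 kg/ha
Step 3: N mineralized = N pool * rate%/100 = 11071.35 * 4.3/100 = 476.1 kg/ha/yr

476.1


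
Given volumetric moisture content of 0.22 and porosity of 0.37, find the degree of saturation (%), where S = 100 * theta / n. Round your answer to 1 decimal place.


Step 1: S = 100 * theta_v / n
Step 2: S = 100 * 0.22 / 0.37
Step 3: S = 59.5%

59.5


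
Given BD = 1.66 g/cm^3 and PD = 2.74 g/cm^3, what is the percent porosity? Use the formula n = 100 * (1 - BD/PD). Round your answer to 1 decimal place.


Step 1: Formula: n = 100 * (1 - BD / PD)
Step 2: n = 100 * (1 - 1.66 / 2.74)
Step 3: n = 100 * (1 - 0.60584)
Step 4: n = 39.4%

39.4


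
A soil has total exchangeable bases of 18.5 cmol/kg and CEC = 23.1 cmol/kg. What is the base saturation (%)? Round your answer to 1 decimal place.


Step 1: BS = 100 * (sum of bases) / CEC
Step 2: BS = 100 * 18.5 / 23.1
Step 3: BS = 80.1%

80.1


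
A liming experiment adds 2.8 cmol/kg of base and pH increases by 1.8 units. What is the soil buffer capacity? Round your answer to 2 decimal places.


Step 1: BC = change in base / change in pH
Step 2: BC = 2.8 / 1.8
Step 3: BC = 1.56 cmol/(kg*pH unit)

1.56


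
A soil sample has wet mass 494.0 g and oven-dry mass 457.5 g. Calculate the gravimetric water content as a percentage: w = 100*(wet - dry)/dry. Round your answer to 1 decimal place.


Step 1: Water mass = wet - dry = 494.0 - 457.5 = 36.5 g
Step 2: w = 100 * water mass / dry mass
Step 3: w = 100 * 36.5 / 457.5 = 8.0%

8.0


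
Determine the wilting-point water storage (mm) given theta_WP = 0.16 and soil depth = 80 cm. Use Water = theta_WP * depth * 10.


Step 1: Water (mm) = theta_WP * depth * 10
Step 2: Water = 0.16 * 80 * 10
Step 3: Water = 128.0 mm

128.0


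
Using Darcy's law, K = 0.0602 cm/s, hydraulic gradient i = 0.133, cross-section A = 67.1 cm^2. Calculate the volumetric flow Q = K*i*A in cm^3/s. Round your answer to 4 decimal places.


Step 1: Apply Darcy's law: Q = K * i * A
Step 2: Q = 0.0602 * 0.133 * 67.1
Step 3: Q = 0.5372 cm^3/s

0.5372


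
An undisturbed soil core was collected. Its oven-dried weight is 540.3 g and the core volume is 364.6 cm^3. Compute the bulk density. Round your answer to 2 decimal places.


Step 1: Identify the formula: BD = dry mass / volume
Step 2: Substitute values: BD = 540.3 / 364.6
Step 3: BD = 1.48 g/cm^3

1.48


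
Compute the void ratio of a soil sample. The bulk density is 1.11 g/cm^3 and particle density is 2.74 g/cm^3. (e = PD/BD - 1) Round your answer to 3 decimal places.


Step 1: e = PD / BD - 1
Step 2: e = 2.74 / 1.11 - 1
Step 3: e = 2.46847 - 1
Step 4: e = 1.468

1.468


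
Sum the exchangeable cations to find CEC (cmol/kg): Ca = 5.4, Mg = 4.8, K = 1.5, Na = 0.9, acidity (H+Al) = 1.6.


Step 1: CEC = Ca + Mg + K + Na + (H+Al)
Step 2: CEC = 5.4 + 4.8 + 1.5 + 0.9 + 1.6
Step 3: CEC = 14.2 cmol/kg

14.2


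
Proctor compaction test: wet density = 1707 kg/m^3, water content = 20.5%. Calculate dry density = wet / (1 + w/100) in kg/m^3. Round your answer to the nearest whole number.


Step 1: Dry density = wet density / (1 + w/100)
Step 2: Dry density = 1707 / (1 + 20.5/100)
Step 3: Dry density = 1707 / 1.205
Step 4: Dry density = 1417 kg/m^3

1417


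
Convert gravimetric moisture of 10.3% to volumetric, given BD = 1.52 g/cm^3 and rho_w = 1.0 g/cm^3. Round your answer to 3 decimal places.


Step 1: theta = (w / 100) * BD / rho_w
Step 2: theta = (10.3 / 100) * 1.52 / 1.0
Step 3: theta = 0.103 * 1.52
Step 4: theta = 0.157

0.157


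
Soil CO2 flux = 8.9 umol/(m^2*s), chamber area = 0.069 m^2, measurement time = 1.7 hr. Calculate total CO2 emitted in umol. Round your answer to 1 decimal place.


Step 1: Convert time to seconds: 1.7 hr * 3600 = 6120.0 s
Step 2: Total = flux * area * time_s
Step 3: Total = 8.9 * 0.069 * 6120.0
Step 4: Total = 3758.3 umol

3758.3


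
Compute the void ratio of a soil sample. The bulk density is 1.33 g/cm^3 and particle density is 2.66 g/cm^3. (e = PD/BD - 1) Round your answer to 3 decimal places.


Step 1: e = PD / BD - 1
Step 2: e = 2.66 / 1.33 - 1
Step 3: e = 2.0 - 1
Step 4: e = 1.0

1.0


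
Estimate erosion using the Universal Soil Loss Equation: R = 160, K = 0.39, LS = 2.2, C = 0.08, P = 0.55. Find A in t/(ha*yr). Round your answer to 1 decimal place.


Step 1: A = R * K * LS * C * P
Step 2: R * K = 160 * 0.39 = 62.4
Step 3: (R*K) * LS = 62.4 * 2.2 = 137.28
Step 4: * C * P = 137.28 * 0.08 * 0.55 = 6.0
Step 5: A = 6.0 t/(ha*yr)

6.0


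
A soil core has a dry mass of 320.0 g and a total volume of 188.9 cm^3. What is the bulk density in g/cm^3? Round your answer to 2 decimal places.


Step 1: Identify the formula: BD = dry mass / volume
Step 2: Substitute values: BD = 320.0 / 188.9
Step 3: BD = 1.69 g/cm^3

1.69


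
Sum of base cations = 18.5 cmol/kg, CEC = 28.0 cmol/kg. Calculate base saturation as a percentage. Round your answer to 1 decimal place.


Step 1: BS = 100 * (sum of bases) / CEC
Step 2: BS = 100 * 18.5 / 28.0
Step 3: BS = 66.1%

66.1


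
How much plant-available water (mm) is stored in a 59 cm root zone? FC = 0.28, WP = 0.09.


Step 1: Available water = (FC - WP) * depth * 10
Step 2: AW = (0.28 - 0.09) * 59 * 10
Step 3: AW = 0.19 * 59 * 10
Step 4: AW = 112.1 mm

112.1


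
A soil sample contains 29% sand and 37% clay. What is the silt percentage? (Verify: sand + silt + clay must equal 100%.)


Step 1: sand + silt + clay = 100%
Step 2: silt = 100 - sand - clay
Step 3: silt = 100 - 29 - 37
Step 4: silt = 34%

34


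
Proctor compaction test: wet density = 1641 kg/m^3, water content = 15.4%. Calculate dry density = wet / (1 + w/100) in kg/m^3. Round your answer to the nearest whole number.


Step 1: Dry density = wet density / (1 + w/100)
Step 2: Dry density = 1641 / (1 + 15.4/100)
Step 3: Dry density = 1641 / 1.154
Step 4: Dry density = 1422 kg/m^3

1422


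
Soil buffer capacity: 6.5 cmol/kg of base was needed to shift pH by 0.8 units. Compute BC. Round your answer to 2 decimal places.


Step 1: BC = change in base / change in pH
Step 2: BC = 6.5 / 0.8
Step 3: BC = 8.13 cmol/(kg*pH unit)

8.13


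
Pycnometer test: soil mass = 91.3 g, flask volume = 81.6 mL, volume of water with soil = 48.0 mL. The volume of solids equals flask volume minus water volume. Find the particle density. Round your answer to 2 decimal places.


Step 1: Volume of solids = flask volume - water volume with soil
Step 2: V_solids = 81.6 - 48.0 = 33.6 mL
Step 3: Particle density = mass / V_solids = 91.3 / 33.6 = 2.72 g/cm^3

2.72


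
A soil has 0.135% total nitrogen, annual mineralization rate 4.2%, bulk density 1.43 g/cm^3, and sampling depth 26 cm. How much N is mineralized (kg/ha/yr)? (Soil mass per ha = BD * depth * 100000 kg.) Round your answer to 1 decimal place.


Step 1: Soil mass per ha = BD * depth * 100000 = 1.43 * 26 * 100000 = 3718000 kg
Step 2: Total N pool = soil mass * N%/100 = 3718000 * 0.135/100 = 5019.3 kg/ha
Step 3: N mineralized = N pool * rate%/100 = 5019.3 * 4.2/100 = 210.8 kg/ha/yr

210.8


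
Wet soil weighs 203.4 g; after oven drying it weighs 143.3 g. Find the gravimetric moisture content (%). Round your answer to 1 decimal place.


Step 1: Water mass = wet - dry = 203.4 - 143.3 = 60.1 g
Step 2: w = 100 * water mass / dry mass
Step 3: w = 100 * 60.1 / 143.3 = 41.9%

41.9


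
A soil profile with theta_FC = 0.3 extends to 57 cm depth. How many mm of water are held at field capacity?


Step 1: Water (mm) = theta_FC * depth (cm) * 10
Step 2: Water = 0.3 * 57 * 10
Step 3: Water = 171.0 mm

171.0


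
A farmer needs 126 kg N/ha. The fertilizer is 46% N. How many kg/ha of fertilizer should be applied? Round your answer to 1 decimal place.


Step 1: Fertilizer rate = target N / (N content / 100)
Step 2: Rate = 126 / (46 / 100)
Step 3: Rate = 126 / 0.46
Step 4: Rate = 273.9 kg/ha

273.9


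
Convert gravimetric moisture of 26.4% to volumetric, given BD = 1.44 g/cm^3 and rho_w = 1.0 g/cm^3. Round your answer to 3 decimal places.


Step 1: theta = (w / 100) * BD / rho_w
Step 2: theta = (26.4 / 100) * 1.44 / 1.0
Step 3: theta = 0.264 * 1.44
Step 4: theta = 0.38

0.38


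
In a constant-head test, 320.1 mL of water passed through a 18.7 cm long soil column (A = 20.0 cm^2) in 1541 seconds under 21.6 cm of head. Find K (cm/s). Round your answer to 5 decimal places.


Step 1: K = Q * L / (A * t * h)
Step 2: Numerator = 320.1 * 18.7 = 5985.87
Step 3: Denominator = 20.0 * 1541 * 21.6 = 665712.0
Step 4: K = 5985.87 / 665712.0 = 0.00899 cm/s

0.00899


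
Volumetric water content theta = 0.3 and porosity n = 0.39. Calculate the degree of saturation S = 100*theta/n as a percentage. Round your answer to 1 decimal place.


Step 1: S = 100 * theta_v / n
Step 2: S = 100 * 0.3 / 0.39
Step 3: S = 76.9%

76.9


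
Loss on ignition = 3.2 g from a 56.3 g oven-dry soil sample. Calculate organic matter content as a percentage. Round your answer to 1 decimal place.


Step 1: OM% = 100 * LOI / sample mass
Step 2: OM = 100 * 3.2 / 56.3
Step 3: OM = 5.7%

5.7


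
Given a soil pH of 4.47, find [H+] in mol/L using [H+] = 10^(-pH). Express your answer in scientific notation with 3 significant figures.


Step 1: [H+] = 10^(-pH)
Step 2: [H+] = 10^(-4.47)
Step 3: [H+] = 3.39e-05 mol/L

3.39e-05


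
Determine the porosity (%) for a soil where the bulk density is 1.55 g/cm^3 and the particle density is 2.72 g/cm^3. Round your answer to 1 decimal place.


Step 1: Formula: n = 100 * (1 - BD / PD)
Step 2: n = 100 * (1 - 1.55 / 2.72)
Step 3: n = 100 * (1 - 0.56985)
Step 4: n = 43.0%

43.0


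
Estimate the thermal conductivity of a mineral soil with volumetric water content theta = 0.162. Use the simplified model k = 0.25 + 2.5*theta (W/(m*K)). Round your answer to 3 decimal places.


Step 1: k = 0.25 + 2.5 * theta
Step 2: k = 0.25 + 2.5 * 0.162
Step 3: k = 0.25 + 0.405
Step 4: k = 0.655 W/(m*K)

0.655


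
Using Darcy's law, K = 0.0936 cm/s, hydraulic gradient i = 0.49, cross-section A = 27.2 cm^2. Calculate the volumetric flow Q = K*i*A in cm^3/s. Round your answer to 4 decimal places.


Step 1: Apply Darcy's law: Q = K * i * A
Step 2: Q = 0.0936 * 0.49 * 27.2
Step 3: Q = 1.2475 cm^3/s

1.2475


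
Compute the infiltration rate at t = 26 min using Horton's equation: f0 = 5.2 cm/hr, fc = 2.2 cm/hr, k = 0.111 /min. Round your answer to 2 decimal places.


Step 1: f = fc + (f0 - fc) * exp(-k * t)
Step 2: exp(-0.111 * 26) = 0.055799
Step 3: f = 2.2 + (5.2 - 2.2) * 0.055799
Step 4: f = 2.2 + 3.0 * 0.055799
Step 5: f = 2.37 cm/hr

2.37


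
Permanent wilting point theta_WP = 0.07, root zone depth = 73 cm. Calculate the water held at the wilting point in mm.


Step 1: Water (mm) = theta_WP * depth * 10
Step 2: Water = 0.07 * 73 * 10
Step 3: Water = 51.1 mm

51.1


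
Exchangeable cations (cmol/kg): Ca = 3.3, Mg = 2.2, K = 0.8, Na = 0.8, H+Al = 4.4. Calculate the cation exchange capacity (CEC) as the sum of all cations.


Step 1: CEC = Ca + Mg + K + Na + (H+Al)
Step 2: CEC = 3.3 + 2.2 + 0.8 + 0.8 + 4.4
Step 3: CEC = 11.5 cmol/kg

11.5


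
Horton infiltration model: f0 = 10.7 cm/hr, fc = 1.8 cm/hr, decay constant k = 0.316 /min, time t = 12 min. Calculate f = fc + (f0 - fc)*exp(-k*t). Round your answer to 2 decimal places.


Step 1: f = fc + (f0 - fc) * exp(-k * t)
Step 2: exp(-0.316 * 12) = 0.02255
Step 3: f = 1.8 + (10.7 - 1.8) * 0.02255
Step 4: f = 1.8 + 8.9 * 0.02255
Step 5: f = 2.0 cm/hr

2.0


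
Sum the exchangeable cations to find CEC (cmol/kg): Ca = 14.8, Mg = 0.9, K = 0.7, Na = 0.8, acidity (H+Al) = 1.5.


Step 1: CEC = Ca + Mg + K + Na + (H+Al)
Step 2: CEC = 14.8 + 0.9 + 0.7 + 0.8 + 1.5
Step 3: CEC = 18.7 cmol/kg

18.7


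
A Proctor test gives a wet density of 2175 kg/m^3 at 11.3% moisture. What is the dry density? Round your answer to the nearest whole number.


Step 1: Dry density = wet density / (1 + w/100)
Step 2: Dry density = 2175 / (1 + 11.3/100)
Step 3: Dry density = 2175 / 1.113
Step 4: Dry density = 1954 kg/m^3

1954


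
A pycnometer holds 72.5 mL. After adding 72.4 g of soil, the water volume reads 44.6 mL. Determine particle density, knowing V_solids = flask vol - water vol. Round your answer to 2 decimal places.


Step 1: Volume of solids = flask volume - water volume with soil
Step 2: V_solids = 72.5 - 44.6 = 27.9 mL
Step 3: Particle density = mass / V_solids = 72.4 / 27.9 = 2.59 g/cm^3

2.59
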